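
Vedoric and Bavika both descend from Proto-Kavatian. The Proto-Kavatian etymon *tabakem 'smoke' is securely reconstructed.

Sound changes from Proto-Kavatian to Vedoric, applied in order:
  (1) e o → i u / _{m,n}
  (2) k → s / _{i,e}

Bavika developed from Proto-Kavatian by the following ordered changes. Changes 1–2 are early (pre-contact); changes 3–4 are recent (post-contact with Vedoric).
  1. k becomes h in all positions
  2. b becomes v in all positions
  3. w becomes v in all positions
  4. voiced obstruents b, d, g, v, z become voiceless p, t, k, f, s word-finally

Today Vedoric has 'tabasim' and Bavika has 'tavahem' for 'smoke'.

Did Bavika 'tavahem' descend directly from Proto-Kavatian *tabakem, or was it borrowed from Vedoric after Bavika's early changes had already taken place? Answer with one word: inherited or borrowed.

If inherited, *tabakem would pass through all of Bavika's changes:
Bavika: start from *tabakem.
  rule 1 (unconditioned shift): tabakem → tabahem
  rule 2 (unconditioned shift): tabahem → tavahem
  rule 3: no change — tavahem
  rule 4: no change — tavahem
  ⇒ Bavika tavahem
If borrowed from Vedoric 'tabasim' after the early changes, it would undergo only the recent ones:
  rule 3 (unconditioned shift): no change (tabasim)
  rule 4 (final devoicing): no change (tabasim)
  ⇒ as a loan: tabasim
Bavika 'tavahem' matches the inherited outcome exactly, so it is an inherited cognate, not a loan.

inherited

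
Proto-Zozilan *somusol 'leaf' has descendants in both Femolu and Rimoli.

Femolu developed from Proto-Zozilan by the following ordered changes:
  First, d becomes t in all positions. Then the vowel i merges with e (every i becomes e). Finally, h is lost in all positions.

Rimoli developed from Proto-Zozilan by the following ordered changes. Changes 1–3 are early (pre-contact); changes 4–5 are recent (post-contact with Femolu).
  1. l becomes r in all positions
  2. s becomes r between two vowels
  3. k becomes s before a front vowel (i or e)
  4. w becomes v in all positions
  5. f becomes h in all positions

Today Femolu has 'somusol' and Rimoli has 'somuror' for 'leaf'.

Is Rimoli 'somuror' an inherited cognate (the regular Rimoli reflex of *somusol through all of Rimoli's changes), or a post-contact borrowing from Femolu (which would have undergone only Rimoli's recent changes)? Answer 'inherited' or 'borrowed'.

If inherited, *somusol would pass through all of Rimoli's changes:
Rimoli: *somusol > somusor > somuror  (by unconditioned shift, rhotacism)
If borrowed from Femolu 'somusol' after the early changes, it would undergo only the recent ones:
  rule 4 (unconditioned shift): no change (somusol)
  rule 5 (unconditioned shift): no change (somusol)
  ⇒ as a loan: somusol
Rimoli 'somuror' matches the inherited outcome exactly, so it is an inherited cognate, not a loan.

inherited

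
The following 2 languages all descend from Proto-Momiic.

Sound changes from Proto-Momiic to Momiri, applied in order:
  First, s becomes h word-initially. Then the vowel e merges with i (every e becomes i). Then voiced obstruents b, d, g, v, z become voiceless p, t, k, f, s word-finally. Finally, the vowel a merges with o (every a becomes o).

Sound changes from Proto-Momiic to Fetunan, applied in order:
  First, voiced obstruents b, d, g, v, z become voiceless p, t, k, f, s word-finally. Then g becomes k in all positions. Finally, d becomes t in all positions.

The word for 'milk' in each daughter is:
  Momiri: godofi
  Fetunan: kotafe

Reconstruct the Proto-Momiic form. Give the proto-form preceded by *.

Position 4: Momiri has o, Fetunan has a. Fetunan preserves a here (none of its changes turn any other segment into a), so the proto-segment is *a.
Position 3: Momiri has d, Fetunan has t. Momiri preserves d here (none of its changes turn any other segment into d), so the proto-segment is *d.
This points to *godafe. Verify forward in each daughter:
Momiri: *godafe > godafi > godofi  (by vowel merger, vowel merger)
Fetunan: start from *godafe.
  rule 1: no change — godafe
  rule 2 (unconditioned shift): godafe → kodafe
  rule 3 (unconditioned shift): kodafe → kotafe
  ⇒ Fetunan kotafe
No other proto-form is consistent with every reflex, so the reconstruction is *godafe.

*godafe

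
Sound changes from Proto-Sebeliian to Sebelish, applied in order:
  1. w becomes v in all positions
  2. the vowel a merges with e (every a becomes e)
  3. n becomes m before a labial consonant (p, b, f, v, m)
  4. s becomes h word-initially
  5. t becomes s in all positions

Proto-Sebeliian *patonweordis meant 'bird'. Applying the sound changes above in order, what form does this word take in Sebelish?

pesomveordis

Sebelish: *patonweordis > patonveordis > petonveordis > petomveordis > pesomveordis  (by unconditioned shift, vowel merger, nasal place assimilation, unconditioned shift)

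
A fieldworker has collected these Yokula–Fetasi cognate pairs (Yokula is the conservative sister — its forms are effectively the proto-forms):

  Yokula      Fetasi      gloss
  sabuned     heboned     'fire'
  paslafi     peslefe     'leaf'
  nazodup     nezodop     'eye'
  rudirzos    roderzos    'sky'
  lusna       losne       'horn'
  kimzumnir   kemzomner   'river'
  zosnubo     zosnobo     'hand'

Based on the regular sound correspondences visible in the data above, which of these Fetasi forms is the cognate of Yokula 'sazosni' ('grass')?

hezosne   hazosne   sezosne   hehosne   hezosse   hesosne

sabuned ~ heboned — Yokula s corresponds to Fetasi h word-initially before a back vowel.
paslafi ~ peslefe, nazodup ~ nezodop — Yokula a corresponds to Fetasi e after a consonant, before a consonant other than r, m, n, p, b, f, v.
paslafi ~ peslefe — Yokula i corresponds to Fetasi e word-finally.
Applying these to Yokula 'sazosni':
  sazosni → hazosni   (s→h word-initially before a back vowel)
  hazosni → hezosni   (a→e after a consonant, before a consonant other than r, m, n, p, b, f, v)
  hezosni → hezosne   (i→e word-finally)
So the Fetasi cognate is 'hezosne'.

hezosne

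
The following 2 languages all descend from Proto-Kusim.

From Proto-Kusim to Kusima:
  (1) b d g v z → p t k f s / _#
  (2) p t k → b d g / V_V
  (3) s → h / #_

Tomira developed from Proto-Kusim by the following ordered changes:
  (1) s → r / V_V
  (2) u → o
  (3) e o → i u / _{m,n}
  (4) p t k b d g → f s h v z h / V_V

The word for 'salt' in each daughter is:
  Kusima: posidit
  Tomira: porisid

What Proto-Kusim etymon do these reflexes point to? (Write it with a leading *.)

Position 5: Kusima has d, Tomira has s. Taking the neighbouring segments as reconstructed: Kusima d could go back to *t or *d; Tomira s can only go back to *t — the one source consistent with every daughter is *t.
Position 7: Kusima has t, Tomira has d. Tomira preserves d here (none of its changes turn any other segment into d), so the proto-segment is *d.
Position 3: Kusima has s, Tomira has r. Taking the neighbouring segments as reconstructed: Kusima s can only go back to *s; Tomira r could go back to *s or *r — the one source consistent with every daughter is *s.
Continuing position by position gives *positid; check it forward:
Kusima: start from *positid.
  rule 1 (final devoicing): positid → positit
  rule 2 (intervocalic voicing): positit → posidit
  rule 3: no change — posidit
  ⇒ Kusima posidit
Tomira: start from *positid.
  rule 1 (rhotacism): positid → poritid
  rule 2: no change — poritid
  rule 3: no change — poritid
  rule 4 (intervocalic lenition): poritid → porisid
  ⇒ Tomira porisid
*positid is the unique common source.

*positid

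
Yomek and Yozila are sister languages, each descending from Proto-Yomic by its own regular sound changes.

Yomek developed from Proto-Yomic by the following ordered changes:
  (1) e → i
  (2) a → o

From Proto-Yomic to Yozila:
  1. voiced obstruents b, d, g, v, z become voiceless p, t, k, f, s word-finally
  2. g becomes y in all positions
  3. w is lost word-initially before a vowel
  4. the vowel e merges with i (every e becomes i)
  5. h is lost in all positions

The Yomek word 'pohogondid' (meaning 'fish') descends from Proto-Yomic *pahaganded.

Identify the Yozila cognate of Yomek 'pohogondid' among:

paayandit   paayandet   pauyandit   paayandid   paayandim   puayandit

paayandit

Yozila: *pahaganded
  pahaganded → pahagandet   [final devoicing]
  pahagandet → pahayandet   [unconditioned shift]
  pahayandet (rule 3 does not apply)
  pahayandet → pahayandit   [vowel merger]
  pahayandit → paayandit   [h-loss]
  giving Yozila paayandit.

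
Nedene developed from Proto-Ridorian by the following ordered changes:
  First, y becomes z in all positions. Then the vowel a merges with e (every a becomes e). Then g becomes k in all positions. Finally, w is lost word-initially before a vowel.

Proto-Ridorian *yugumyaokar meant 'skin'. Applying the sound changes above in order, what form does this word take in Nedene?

zukumzeoker

Nedene: start from *yugumyaokar.
  rule 1 (unconditioned shift): yugumyaokar → zugumzaokar
  rule 2 (vowel merger): zugumzaokar → zugumzeoker
  rule 3 (unconditioned shift): zugumzeoker → zukumzeoker
  rule 4: no change — zukumzeoker
  ⇒ Nedene zukumzeoker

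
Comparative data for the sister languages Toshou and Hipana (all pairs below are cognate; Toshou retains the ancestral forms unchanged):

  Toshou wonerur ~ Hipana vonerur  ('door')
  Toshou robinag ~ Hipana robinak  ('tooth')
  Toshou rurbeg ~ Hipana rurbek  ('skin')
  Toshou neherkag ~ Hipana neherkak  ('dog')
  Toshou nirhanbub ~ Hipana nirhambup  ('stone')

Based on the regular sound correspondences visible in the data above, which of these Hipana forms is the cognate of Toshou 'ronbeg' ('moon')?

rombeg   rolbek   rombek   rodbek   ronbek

nirhanbub ~ nirhambup — Toshou n corresponds to Hipana m after a vowel, before a labial obstruent.
robinag ~ robinak, rurbeg ~ rurbek — Toshou g corresponds to Hipana k word-finally.
Applying these to Toshou 'ronbeg':
  ronbeg → rombeg   (n→m after a vowel, before a labial obstruent)
  rombeg → rombek   (g→k word-finally)
So the Hipana cognate is 'rombek'.

rombek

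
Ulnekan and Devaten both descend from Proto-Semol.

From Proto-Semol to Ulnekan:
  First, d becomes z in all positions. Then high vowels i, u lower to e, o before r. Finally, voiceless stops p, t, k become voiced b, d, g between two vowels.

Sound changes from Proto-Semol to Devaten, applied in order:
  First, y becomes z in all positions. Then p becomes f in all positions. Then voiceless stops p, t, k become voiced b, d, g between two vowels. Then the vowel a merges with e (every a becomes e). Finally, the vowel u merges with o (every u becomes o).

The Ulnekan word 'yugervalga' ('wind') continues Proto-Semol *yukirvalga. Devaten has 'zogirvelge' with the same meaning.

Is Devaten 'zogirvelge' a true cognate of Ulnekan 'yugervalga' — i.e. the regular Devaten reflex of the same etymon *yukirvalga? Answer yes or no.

Derive the expected Devaten reflex of *yukirvalga:
Devaten: start from *yukirvalga.
  rule 1 (unconditioned shift): yukirvalga → zukirvalga
  rule 2: no change — zukirvalga
  rule 3 (intervocalic voicing): zukirvalga → zugirvalga
  rule 4 (vowel merger): zugirvalga → zugirvelge
  rule 5 (vowel merger): zugirvelge → zogirvelge
  ⇒ Devaten zogirvelge
Devaten 'zogirvelge' matches the regular reflex exactly, so the pair is cognate.

yes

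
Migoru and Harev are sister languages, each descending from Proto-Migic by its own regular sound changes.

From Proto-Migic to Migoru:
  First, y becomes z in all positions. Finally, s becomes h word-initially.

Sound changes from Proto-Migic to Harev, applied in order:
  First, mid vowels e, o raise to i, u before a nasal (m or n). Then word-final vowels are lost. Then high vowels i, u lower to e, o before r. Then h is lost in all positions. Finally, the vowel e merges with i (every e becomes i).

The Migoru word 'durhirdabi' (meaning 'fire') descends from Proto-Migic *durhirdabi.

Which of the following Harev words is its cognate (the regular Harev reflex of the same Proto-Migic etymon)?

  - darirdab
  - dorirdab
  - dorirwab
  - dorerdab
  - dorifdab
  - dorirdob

dorirdab

Harev: *durhirdabi > durhirdab > dorherdab > dorerdab > dorirdab  (by apocope, pre-rhotic lowering, h-loss, vowel merger)
Among the options, 'dorirdab' alone shows every Harev change applied in order.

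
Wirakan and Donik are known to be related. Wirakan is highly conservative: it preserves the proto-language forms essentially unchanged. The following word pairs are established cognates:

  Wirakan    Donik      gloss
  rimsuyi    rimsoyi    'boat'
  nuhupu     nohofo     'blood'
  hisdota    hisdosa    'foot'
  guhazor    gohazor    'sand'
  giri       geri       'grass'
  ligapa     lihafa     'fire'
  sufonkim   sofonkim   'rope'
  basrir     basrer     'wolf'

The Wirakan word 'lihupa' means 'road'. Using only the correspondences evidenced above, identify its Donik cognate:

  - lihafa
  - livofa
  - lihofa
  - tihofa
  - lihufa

lihofa

nuhupu ~ nohofo — Wirakan u corresponds to Donik o after a consonant, before a labial obstruent.
ligapa ~ lihafa — Wirakan p corresponds to Donik f between vowels (before a back vowel).
Applying these to Wirakan 'lihupa':
  lihupa → lihopa   (u→o after a consonant, before a labial obstruent)
  lihopa → lihofa   (p→f between vowels (before a back vowel))
So the Donik cognate is 'lihofa'.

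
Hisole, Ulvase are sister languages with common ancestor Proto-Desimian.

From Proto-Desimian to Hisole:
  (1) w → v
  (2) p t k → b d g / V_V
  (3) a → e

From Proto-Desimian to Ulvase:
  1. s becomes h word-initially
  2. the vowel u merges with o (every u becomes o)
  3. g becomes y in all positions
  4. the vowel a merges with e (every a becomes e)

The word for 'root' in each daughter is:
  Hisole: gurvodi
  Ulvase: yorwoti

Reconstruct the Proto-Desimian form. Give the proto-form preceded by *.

Position 6: Hisole has d, Ulvase has t. Ulvase preserves t here (none of its changes turn any other segment into t), so the proto-segment is *t.
Position 1: Hisole has g, Ulvase has y. Taking the neighbouring segments as reconstructed: Hisole g can only go back to *g; Ulvase y could go back to *g or *y — the one source consistent with every daughter is *g.
Continuing position by position gives *gurwoti; check it forward:
Hisole: start from *gurwoti.
  rule 1 (unconditioned shift): gurwoti → gurvoti
  rule 2 (intervocalic voicing): gurvoti → gurvodi
  rule 3: no change — gurvodi
  ⇒ Hisole gurvodi
Ulvase: start from *gurwoti.
  rule 1: no change — gurwoti
  rule 2 (vowel merger): gurwoti → gorwoti
  rule 3 (unconditioned shift): gorwoti → yorwoti
  rule 4: no change — yorwoti
  ⇒ Ulvase yorwoti
Only *gurwoti yields all of Hisole gurvodi, Ulvase yorwoti.

*gurwoti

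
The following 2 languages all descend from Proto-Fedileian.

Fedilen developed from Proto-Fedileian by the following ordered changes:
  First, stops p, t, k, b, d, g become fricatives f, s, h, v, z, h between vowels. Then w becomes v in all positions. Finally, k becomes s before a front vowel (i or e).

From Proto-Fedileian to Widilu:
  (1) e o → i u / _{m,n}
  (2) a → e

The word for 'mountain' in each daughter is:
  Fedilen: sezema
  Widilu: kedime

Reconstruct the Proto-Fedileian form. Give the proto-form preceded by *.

Position 1: Fedilen has s, Widilu has k. Widilu preserves k here (none of its changes turn any other segment into k), so the proto-segment is *k.
Position 4: Fedilen has e, Widilu has i. Fedilen preserves e here (none of its changes turn any other segment into e), so the proto-segment is *e.
Position 3: Fedilen has z, Widilu has d. Widilu preserves d here (none of its changes turn any other segment into d), so the proto-segment is *d.
Verify the candidate proto-form against each daughter:
Fedilen: start from *kedema.
  rule 1 (intervocalic lenition): kedema → kezema
  rule 2: no change — kezema
  rule 3 (palatalisation): kezema → sezema
  ⇒ Fedilen sezema
Widilu: *kedema
  kedema → kedima   [pre-nasal raising]
  kedima → kedime   [vowel merger]
  giving Widilu kedime.
Only *kedema yields all of Fedilen sezema, Widilu kedime.

*kedema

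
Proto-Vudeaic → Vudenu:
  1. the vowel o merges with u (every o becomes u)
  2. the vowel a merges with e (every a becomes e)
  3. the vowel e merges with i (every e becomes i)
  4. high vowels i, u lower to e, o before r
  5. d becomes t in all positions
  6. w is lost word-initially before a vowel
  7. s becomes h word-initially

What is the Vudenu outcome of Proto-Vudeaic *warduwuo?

ertuwuu

Vudenu: *warduwuo > warduwuu > werduwuu > wirduwuu > werduwuu > wertuwuu > ertuwuu  (by vowel merger, vowel merger, vowel merger, pre-rhotic lowering, unconditioned shift, glide loss)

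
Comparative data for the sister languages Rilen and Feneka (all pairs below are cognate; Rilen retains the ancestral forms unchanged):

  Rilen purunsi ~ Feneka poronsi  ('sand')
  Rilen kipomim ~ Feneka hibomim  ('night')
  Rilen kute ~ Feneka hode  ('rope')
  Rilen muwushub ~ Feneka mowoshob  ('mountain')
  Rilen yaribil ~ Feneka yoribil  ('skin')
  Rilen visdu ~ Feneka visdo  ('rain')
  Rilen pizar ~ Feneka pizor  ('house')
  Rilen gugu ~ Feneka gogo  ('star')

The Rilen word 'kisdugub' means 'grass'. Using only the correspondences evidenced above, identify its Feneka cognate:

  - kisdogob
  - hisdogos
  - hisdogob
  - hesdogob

hisdogob

kipomim ~ hibomim — Rilen k corresponds to Feneka h word-initially before a front vowel.
kute ~ hode, muwushub ~ mowoshob — Rilen u corresponds to Feneka o after a consonant, before a consonant other than r, m, n, p, b, f, v.
muwushub ~ mowoshob — Rilen u corresponds to Feneka o after a consonant, before a labial obstruent.
Applying these to Rilen 'kisdugub':
  kisdugub → hisdugub   (k→h word-initially before a front vowel)
  hisdugub → hisdogub   (u→o after a consonant, before a consonant other than r, m, n, p, b, f, v)
  hisdogub → hisdogob   (u→o after a consonant, before a labial obstruent)
So the Feneka cognate is 'hisdogob'.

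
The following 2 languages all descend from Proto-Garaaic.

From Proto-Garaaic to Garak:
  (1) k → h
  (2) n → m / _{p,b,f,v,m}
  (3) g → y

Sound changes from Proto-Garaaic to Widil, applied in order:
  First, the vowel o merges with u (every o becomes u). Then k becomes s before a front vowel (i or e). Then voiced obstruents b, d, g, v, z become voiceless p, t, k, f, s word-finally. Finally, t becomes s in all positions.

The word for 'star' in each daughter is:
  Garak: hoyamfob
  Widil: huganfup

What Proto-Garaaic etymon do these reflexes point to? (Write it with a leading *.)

*hoganfob

Position 5: Garak has m, Widil has n. Widil preserves n here (none of its changes turn any other segment into n), so the proto-segment is *n.
Position 8: Garak has b, Widil has p. Garak preserves b here (none of its changes turn any other segment into b), so the proto-segment is *b.
Continuing position by position gives *hoganfob; check it forward:
Garak: *hoganfob
  hoganfob (rule 1 does not apply)
  hoganfob → hogamfob   [nasal place assimilation]
  hogamfob → hoyamfob   [unconditioned shift]
  giving Garak hoyamfob.
Widil: *hoganfob
  hoganfob → huganfub   [vowel merger]
  huganfub (rule 2 does not apply)
  huganfub → huganfup   [final devoicing]
  huganfup (rule 4 does not apply)
  giving Widil huganfup.
No other proto-form is consistent with every reflex, so the reconstruction is *hoganfob.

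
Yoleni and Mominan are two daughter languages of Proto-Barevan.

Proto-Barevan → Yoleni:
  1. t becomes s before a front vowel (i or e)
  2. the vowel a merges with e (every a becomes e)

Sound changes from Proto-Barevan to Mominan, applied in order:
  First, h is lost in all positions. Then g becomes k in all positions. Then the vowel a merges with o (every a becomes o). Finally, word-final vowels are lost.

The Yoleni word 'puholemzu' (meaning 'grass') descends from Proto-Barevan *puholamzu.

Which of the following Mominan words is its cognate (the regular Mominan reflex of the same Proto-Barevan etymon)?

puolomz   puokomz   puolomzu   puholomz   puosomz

Mominan: *puholamzu > puolamzu > puolomzu > puolomz  (by h-loss, vowel merger, apocope)
Among the options, 'puolomz' alone shows every Mominan change applied in order.

puolomz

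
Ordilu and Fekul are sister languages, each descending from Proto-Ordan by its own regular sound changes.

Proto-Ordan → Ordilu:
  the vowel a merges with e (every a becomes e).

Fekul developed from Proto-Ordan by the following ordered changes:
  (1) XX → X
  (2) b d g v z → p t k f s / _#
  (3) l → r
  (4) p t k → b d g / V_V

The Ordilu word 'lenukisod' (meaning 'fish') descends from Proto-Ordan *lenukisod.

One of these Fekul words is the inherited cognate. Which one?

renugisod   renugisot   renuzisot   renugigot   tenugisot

Fekul: start from *lenukisod.
  rule 1: no change — lenukisod
  rule 2 (final devoicing): lenukisod → lenukisot
  rule 3 (unconditioned shift): lenukisot → renukisot
  rule 4 (intervocalic voicing): renukisot → renugisot
  ⇒ Fekul renugisot

renugisot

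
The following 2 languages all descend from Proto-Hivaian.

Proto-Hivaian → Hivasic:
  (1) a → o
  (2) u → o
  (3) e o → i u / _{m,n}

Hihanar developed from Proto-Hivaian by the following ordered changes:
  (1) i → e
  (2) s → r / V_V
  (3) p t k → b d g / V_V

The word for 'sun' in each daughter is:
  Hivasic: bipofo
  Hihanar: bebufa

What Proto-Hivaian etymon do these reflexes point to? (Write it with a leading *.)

*bipufa

Position 6: Hivasic has o, Hihanar has a. Hihanar preserves a here (none of its changes turn any other segment into a), so the proto-segment is *a.
Position 2: Hivasic has i, Hihanar has e. Taking the neighbouring segments as reconstructed: Hivasic i can only go back to *i; Hihanar e could go back to *e or *i — the one source consistent with every daughter is *i.
Position 3: Hivasic has p, Hihanar has b. Hivasic preserves p here (none of its changes turn any other segment into p), so the proto-segment is *p.
Continuing position by position gives *bipufa; check it forward:
Hivasic: *bipufa
  bipufa → bipufo   [vowel merger]
  bipufo → bipofo   [vowel merger]
  bipofo (rule 3 does not apply)
  giving Hivasic bipofo.
Hihanar: *bipufa
  bipufa → bepufa   [vowel merger]
  bepufa (rule 2 does not apply)
  bepufa → bebufa   [intervocalic voicing]
  giving Hihanar bebufa.
*bipufa is the unique common source.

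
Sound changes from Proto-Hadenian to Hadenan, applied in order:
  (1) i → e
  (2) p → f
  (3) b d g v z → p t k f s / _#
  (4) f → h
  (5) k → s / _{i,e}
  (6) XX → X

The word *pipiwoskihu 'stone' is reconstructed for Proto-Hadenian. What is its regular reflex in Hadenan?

hehewosehu

Hadenan: start from *pipiwoskihu.
  rule 1 (vowel merger): pipiwoskihu → pepewoskehu
  rule 2 (unconditioned shift): pepewoskehu → fefewoskehu
  rule 3: no change — fefewoskehu
  rule 4 (unconditioned shift): fefewoskehu → hehewoskehu
  rule 5 (palatalisation): hehewoskehu → hehewossehu
  rule 6 (degemination): hehewossehu → hehewosehu
  ⇒ Hadenan hehewosehu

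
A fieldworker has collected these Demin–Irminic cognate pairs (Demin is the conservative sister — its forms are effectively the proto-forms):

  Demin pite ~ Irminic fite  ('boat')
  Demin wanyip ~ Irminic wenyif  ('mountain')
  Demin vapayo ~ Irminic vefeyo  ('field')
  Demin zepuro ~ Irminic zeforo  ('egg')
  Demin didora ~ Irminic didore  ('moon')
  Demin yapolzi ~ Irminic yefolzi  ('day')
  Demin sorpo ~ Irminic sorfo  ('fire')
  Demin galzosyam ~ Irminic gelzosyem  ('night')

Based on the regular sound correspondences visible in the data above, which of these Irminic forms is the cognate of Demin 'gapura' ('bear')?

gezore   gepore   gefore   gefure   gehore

gefore

vapayo ~ vefeyo, yapolzi ~ yefolzi — Demin a corresponds to Irminic e after a consonant, before a labial obstruent.
zepuro ~ zeforo — Demin p corresponds to Irminic f between vowels (before a back vowel).
zepuro ~ zeforo — Demin u corresponds to Irminic o after a consonant, before r.
didora ~ didore — Demin a corresponds to Irminic e word-finally.
Applying these to Demin 'gapura':
  gapura → gepura   (a→e after a consonant, before a labial obstruent)
  gepura → gefura   (p→f between vowels (before a back vowel))
  gefura → gefora   (u→o after a consonant, before r)
  gefora → gefore   (a→e word-finally)
So the Irminic cognate is 'gefore'.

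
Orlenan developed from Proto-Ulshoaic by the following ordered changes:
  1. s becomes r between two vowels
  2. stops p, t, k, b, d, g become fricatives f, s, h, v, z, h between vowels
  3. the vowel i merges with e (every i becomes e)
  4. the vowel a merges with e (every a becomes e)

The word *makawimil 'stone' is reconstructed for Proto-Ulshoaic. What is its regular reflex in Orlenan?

mehewemel

Orlenan: start from *makawimil.
  rule 1: no change — makawimil
  rule 2 (intervocalic lenition): makawimil → mahawimil
  rule 3 (vowel merger): mahawimil → mahawemel
  rule 4 (vowel merger): mahawemel → mehewemel
  ⇒ Orlenan mehewemel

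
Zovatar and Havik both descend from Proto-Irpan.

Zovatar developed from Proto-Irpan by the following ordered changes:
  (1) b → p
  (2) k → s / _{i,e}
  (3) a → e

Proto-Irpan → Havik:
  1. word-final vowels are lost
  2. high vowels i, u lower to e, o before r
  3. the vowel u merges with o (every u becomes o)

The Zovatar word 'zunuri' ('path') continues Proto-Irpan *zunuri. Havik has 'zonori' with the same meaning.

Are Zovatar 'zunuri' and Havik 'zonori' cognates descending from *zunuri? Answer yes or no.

Derive the expected Havik reflex of *zunuri:
Havik: *zunuri > zunur > zunor > zonor  (by apocope, pre-rhotic lowering, vowel merger)
The regular Havik reflex would be 'zonor', but the attested form is 'zonori'. The correspondence is irregular, so they are not cognates (the Havik form has a different source).

no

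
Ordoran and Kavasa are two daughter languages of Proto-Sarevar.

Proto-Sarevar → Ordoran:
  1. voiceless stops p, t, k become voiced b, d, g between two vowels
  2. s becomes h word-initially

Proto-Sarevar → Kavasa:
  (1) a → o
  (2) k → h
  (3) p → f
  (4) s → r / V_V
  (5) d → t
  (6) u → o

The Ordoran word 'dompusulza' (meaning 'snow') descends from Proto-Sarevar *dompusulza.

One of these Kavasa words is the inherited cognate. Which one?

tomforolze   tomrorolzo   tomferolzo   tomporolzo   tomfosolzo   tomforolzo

tomforolzo

Kavasa: *dompusulza > dompusulzo > domfusulzo > domfurulzo > tomfurulzo > tomforolzo  (by vowel merger, unconditioned shift, rhotacism, unconditioned shift, vowel merger)
The other candidates each miss or misapply at least one Kavasa change.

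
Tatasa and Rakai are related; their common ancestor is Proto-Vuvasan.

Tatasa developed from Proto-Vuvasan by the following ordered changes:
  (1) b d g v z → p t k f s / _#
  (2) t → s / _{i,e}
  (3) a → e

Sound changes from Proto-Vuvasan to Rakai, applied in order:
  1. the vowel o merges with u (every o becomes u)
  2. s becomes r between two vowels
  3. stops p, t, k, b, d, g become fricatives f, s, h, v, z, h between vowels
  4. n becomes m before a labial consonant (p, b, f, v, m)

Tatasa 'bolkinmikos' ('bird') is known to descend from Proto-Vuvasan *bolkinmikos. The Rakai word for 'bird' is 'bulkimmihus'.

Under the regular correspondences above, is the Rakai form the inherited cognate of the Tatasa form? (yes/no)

Derive the expected Rakai reflex of *bolkinmikos:
Rakai: *bolkinmikos > bulkinmikus > bulkinmihus > bulkimmihus  (by vowel merger, intervocalic lenition, nasal place assimilation)
Rakai 'bulkimmihus' matches the regular reflex exactly, so the pair is cognate.

yes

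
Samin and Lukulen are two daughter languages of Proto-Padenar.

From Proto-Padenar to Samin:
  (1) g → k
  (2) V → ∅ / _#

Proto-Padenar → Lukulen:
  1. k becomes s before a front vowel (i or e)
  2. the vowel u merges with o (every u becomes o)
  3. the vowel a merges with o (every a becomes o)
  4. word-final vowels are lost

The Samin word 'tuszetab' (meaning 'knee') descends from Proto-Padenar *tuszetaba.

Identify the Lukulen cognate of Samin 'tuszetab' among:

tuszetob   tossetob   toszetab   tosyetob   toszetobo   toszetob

toszetob

Lukulen: *tuszetaba
  tuszetaba (rule 1 does not apply)
  tuszetaba → toszetaba   [vowel merger]
  toszetaba → toszetobo   [vowel merger]
  toszetobo → toszetob   [apocope]
  giving Lukulen toszetob.
Only 'toszetob' matches the regular Lukulen development of *tuszetaba.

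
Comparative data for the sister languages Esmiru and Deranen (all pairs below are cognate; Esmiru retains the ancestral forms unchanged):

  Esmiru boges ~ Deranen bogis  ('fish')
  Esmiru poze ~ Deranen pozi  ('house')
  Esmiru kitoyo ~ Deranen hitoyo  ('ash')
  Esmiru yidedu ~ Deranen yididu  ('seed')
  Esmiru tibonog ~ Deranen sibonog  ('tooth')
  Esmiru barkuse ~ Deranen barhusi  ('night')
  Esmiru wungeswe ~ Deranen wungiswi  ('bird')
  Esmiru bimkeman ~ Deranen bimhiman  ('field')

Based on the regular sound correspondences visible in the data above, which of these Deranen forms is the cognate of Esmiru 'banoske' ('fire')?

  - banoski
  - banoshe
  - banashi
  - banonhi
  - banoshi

banoshi

bimkeman ~ bimhiman — Esmiru k corresponds to Deranen h after a consonant, before a front vowel.
poze ~ pozi, barkuse ~ barhusi — Esmiru e corresponds to Deranen i word-finally.
Applying these to Esmiru 'banoske':
  banoske → banoshe   (k→h after a consonant, before a front vowel)
  banoshe → banoshi   (e→i word-finally)
So the Deranen cognate is 'banoshi'.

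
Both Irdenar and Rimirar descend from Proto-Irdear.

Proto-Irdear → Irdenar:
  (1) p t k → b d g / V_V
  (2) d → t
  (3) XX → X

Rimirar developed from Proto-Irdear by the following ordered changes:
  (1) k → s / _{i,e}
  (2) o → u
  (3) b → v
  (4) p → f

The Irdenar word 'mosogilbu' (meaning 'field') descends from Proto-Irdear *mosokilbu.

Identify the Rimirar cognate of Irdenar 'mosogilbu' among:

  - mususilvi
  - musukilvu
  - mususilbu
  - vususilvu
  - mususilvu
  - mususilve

Rimirar: *mosokilbu > mososilbu > mususilbu > mususilvu  (by palatalisation, vowel merger, unconditioned shift)
Only 'mususilvu' matches the regular Rimirar development of *mosokilbu.

mususilvu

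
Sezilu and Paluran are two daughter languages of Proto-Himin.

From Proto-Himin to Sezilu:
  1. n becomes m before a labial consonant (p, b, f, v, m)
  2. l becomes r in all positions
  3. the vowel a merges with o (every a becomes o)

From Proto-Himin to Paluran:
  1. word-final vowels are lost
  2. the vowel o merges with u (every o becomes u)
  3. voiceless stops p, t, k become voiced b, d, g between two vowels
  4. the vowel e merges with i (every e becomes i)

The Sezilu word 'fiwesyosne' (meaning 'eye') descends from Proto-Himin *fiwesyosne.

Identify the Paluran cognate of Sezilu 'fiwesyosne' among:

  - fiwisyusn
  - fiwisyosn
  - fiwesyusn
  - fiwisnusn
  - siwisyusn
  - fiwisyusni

Paluran: start from *fiwesyosne.
  rule 1 (apocope): fiwesyosne → fiwesyosn
  rule 2 (vowel merger): fiwesyosn → fiwesyusn
  rule 3: no change — fiwesyusn
  rule 4 (vowel merger): fiwesyusn → fiwisyusn
  ⇒ Paluran fiwisyusn
Among the options, 'fiwisyusn' alone shows every Paluran change applied in order.

fiwisyusn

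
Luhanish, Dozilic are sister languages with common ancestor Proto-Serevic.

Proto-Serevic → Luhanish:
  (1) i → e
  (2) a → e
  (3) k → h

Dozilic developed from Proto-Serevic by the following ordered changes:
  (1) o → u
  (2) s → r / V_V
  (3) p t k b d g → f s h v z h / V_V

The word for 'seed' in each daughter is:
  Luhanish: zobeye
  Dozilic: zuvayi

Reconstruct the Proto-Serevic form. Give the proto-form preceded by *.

Position 2: Luhanish has o, Dozilic has u. Luhanish preserves o here (none of its changes turn any other segment into o), so the proto-segment is *o.
Position 3: Luhanish has b, Dozilic has v. Luhanish preserves b here (none of its changes turn any other segment into b), so the proto-segment is *b.
Continuing position by position gives *zobayi; check it forward:
Luhanish: *zobayi
  zobayi → zobaye   [vowel merger]
  zobaye → zobeye   [vowel merger]
  zobeye (rule 3 does not apply)
  giving Luhanish zobeye.
Dozilic: start from *zobayi.
  rule 1 (vowel merger): zobayi → zubayi
  rule 2: no change — zubayi
  rule 3 (intervocalic lenition): zubayi → zuvayi
  ⇒ Dozilic zuvayi
*zobayi is the unique common source.

*zobayi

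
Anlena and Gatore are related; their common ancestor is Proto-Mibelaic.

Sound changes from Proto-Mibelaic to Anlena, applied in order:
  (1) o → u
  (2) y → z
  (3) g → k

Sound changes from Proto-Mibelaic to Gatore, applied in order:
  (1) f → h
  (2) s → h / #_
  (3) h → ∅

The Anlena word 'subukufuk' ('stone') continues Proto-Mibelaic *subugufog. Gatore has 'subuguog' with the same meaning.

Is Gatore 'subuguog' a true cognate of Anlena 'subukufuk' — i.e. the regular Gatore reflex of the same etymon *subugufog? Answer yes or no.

no

Derive the expected Gatore reflex of *subugufog:
Gatore: *subugufog
  subugufog → subuguhog   [unconditioned shift]
  subuguhog → hubuguhog   [debuccalisation]
  hubuguhog → ubuguog   [h-loss]
  giving Gatore ubuguog.
The regular Gatore reflex would be 'ubuguog', but the attested form is 'subuguog'. The correspondence is irregular, so they are not cognates (the Gatore form has a different source).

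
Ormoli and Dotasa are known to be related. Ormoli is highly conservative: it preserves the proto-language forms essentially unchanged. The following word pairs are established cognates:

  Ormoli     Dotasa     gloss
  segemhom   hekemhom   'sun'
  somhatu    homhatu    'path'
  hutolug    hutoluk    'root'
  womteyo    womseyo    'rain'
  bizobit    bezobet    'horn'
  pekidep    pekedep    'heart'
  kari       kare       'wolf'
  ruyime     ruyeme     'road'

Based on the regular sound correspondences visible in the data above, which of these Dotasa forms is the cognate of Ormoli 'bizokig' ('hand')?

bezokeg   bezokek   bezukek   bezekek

bizobit ~ bezobet, pekidep ~ pekedep — Ormoli i corresponds to Dotasa e after a consonant, before a consonant other than r, m, n, p, b, f, v.
hutolug ~ hutoluk — Ormoli g corresponds to Dotasa k word-finally.
Applying these to Ormoli 'bizokig':
  bizokig → bezokig   (i→e after a consonant, before a consonant other than r, m, n, p, b, f, v)
  bezokig → bezokeg   (i→e after a consonant, before a consonant other than r, m, n, p, b, f, v)
  bezokeg → bezokek   (g→k word-finally)
So the Dotasa cognate is 'bezokek'.

bezokek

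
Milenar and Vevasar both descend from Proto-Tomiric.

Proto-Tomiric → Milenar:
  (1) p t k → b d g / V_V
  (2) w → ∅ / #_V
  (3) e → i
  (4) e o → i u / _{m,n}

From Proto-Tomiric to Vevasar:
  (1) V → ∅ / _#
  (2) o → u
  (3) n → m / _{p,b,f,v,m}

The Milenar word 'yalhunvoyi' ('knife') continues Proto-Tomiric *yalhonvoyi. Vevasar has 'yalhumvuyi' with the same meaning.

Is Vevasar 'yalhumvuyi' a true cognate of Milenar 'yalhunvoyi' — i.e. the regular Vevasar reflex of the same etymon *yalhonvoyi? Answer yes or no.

no

Derive the expected Vevasar reflex of *yalhonvoyi:
Vevasar: *yalhonvoyi
  yalhonvoyi → yalhonvoy   [apocope]
  yalhonvoy → yalhunvuy   [vowel merger]
  yalhunvuy → yalhumvuy   [nasal place assimilation]
  giving Vevasar yalhumvuy.
The regular Vevasar reflex would be 'yalhumvuy', but the attested form is 'yalhumvuyi'. The correspondence is irregular, so they are not cognates (the Vevasar form has a different source).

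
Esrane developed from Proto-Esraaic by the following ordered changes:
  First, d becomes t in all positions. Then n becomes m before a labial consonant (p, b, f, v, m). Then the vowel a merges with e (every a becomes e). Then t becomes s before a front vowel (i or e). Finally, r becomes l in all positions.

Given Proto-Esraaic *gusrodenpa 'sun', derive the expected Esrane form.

guslosempe

Esrane: *gusrodenpa > gusrotenpa > gusrotempa > gusrotempe > gusrosempe > guslosempe  (by unconditioned shift, nasal place assimilation, vowel merger, palatalisation, unconditioned shift)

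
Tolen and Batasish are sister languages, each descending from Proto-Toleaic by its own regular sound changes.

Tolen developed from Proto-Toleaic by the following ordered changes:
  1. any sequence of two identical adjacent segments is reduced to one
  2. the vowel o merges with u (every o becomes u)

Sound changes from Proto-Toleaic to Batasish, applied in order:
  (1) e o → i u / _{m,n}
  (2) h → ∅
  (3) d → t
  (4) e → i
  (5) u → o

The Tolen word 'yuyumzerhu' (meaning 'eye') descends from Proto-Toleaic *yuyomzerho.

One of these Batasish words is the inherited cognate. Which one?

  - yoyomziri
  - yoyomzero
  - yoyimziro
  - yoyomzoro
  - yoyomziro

yoyomziro

Batasish: *yuyomzerho > yuyumzerho > yuyumzero > yuyumziro > yoyomziro  (by pre-nasal raising, h-loss, vowel merger, vowel merger)
Only 'yoyomziro' matches the regular Batasish development of *yuyomzerho.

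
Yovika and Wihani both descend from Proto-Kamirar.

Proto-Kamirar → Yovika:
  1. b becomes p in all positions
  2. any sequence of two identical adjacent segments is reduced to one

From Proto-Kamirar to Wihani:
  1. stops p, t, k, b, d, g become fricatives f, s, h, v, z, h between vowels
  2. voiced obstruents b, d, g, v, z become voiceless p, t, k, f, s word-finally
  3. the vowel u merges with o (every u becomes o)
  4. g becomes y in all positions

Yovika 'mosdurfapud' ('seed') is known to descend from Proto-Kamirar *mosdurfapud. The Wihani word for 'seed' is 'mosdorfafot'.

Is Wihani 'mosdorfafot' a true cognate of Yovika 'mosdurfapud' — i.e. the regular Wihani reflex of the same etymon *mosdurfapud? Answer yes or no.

Derive the expected Wihani reflex of *mosdurfapud:
Wihani: start from *mosdurfapud.
  rule 1 (intervocalic lenition): mosdurfapud → mosdurfafud
  rule 2 (final devoicing): mosdurfafud → mosdurfafut
  rule 3 (vowel merger): mosdurfafut → mosdorfafot
  rule 4: no change — mosdorfafot
  ⇒ Wihani mosdorfafot
Wihani 'mosdorfafot' matches the regular reflex exactly, so the pair is cognate.

yes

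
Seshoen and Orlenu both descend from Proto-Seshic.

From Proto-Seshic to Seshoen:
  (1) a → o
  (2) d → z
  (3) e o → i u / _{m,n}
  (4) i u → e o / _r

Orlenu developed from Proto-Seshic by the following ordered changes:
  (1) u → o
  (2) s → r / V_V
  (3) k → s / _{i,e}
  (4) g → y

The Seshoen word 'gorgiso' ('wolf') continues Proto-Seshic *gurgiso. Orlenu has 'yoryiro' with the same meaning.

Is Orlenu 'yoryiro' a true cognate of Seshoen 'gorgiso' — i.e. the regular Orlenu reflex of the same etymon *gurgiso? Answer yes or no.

yes

Derive the expected Orlenu reflex of *gurgiso:
Orlenu: *gurgiso
  gurgiso → gorgiso   [vowel merger]
  gorgiso → gorgiro   [rhotacism]
  gorgiro (rule 3 does not apply)
  gorgiro → yoryiro   [unconditioned shift]
  giving Orlenu yoryiro.
Orlenu 'yoryiro' matches the regular reflex exactly, so the pair is cognate.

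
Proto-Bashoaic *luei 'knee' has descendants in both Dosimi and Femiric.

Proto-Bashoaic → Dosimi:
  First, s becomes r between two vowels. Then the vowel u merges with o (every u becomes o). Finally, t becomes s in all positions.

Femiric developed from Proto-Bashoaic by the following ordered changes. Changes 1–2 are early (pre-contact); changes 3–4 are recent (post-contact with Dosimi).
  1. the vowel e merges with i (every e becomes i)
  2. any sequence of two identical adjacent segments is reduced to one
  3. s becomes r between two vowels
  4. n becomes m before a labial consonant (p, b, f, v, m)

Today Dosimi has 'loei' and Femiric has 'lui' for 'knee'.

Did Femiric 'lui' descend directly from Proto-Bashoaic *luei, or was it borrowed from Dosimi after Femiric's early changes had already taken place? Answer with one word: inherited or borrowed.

If inherited, *luei would pass through all of Femiric's changes:
Femiric: *luei > luii > lui  (by vowel merger, degemination)
If borrowed from Dosimi 'loei' after the early changes, it would undergo only the recent ones:
  rule 3 (rhotacism): no change (loei)
  rule 4 (nasal place assimilation): no change (loei)
  ⇒ as a loan: loei
Femiric 'lui' matches the inherited outcome exactly, so it is an inherited cognate, not a loan.

inherited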